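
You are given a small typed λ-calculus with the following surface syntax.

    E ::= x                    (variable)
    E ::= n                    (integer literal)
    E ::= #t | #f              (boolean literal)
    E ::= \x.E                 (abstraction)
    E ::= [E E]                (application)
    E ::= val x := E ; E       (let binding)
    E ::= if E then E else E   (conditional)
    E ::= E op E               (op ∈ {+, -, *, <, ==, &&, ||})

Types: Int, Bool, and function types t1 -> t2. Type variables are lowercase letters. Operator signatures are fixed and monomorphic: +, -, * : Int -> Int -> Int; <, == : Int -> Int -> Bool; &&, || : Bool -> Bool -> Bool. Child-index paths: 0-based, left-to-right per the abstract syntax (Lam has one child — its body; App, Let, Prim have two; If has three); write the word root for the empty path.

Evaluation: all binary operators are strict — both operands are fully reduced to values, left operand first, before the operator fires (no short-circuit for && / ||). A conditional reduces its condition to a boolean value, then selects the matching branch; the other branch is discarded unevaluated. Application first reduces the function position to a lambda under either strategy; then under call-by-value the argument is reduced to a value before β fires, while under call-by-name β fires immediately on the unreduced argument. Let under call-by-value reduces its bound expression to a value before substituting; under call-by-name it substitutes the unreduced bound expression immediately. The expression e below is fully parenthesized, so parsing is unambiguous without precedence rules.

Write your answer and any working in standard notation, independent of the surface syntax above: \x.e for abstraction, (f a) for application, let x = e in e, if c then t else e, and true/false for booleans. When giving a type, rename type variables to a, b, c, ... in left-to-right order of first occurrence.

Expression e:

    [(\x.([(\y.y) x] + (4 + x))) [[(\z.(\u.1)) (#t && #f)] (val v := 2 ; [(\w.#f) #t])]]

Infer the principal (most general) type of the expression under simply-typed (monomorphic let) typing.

Derivation:
y : b
\y._ : b -> b
x : a
  unify b -> b ~ a -> c
  unify b ~ a
  unify a ~ c
_ _ : c
  unify c ~ Int
  unify Int ~ Int
x : Int
  unify Int ~ Int
  unify Int ~ Int
\x._ : Int -> Int
\u._ : e -> Int
\z._ : d -> e -> Int
  unify Bool ~ Bool
  unify Bool ~ Bool
  unify d -> e -> Int ~ Bool -> f
  unify d ~ Bool
  unify e -> Int ~ f
_ _ : e -> Int
let v : Int
\w._ : g -> Bool
  unify g -> Bool ~ Bool -> h
  unify g ~ Bool
  unify Bool ~ h
_ _ : Bool
  unify e -> Int ~ Bool -> i
  unify e ~ Bool
  unify Int ~ i
_ _ : Int
  unify Int -> Int ~ Int -> j
  unify Int ~ Int
  unify Int ~ j
_ _ : Int

Answer: Int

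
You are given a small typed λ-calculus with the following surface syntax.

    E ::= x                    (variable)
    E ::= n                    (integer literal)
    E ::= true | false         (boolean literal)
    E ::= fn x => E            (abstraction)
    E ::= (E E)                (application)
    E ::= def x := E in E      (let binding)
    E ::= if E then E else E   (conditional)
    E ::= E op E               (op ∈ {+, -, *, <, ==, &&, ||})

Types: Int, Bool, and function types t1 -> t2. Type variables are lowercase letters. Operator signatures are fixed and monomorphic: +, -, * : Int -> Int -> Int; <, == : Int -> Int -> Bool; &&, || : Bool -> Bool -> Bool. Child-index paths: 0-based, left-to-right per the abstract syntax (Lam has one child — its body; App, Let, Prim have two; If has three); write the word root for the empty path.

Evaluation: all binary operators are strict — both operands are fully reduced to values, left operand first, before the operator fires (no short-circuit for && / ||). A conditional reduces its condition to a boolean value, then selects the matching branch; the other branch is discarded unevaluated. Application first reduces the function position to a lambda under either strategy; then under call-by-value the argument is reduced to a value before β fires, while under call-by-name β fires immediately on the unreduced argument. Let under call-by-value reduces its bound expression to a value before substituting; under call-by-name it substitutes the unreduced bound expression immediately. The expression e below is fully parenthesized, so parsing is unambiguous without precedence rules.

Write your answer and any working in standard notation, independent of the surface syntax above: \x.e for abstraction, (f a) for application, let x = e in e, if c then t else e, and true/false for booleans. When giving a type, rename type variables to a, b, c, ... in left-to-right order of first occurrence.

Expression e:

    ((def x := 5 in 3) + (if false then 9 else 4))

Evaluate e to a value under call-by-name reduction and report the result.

Trace:
step 0: ((let x = 5 in 3) + (if false then 9 else 4))
step 1: [let@0] (3 + (if false then 9 else 4))
step 2: [if@1] (3 + 4)
step 3: [delta@root] 7

Answer: 7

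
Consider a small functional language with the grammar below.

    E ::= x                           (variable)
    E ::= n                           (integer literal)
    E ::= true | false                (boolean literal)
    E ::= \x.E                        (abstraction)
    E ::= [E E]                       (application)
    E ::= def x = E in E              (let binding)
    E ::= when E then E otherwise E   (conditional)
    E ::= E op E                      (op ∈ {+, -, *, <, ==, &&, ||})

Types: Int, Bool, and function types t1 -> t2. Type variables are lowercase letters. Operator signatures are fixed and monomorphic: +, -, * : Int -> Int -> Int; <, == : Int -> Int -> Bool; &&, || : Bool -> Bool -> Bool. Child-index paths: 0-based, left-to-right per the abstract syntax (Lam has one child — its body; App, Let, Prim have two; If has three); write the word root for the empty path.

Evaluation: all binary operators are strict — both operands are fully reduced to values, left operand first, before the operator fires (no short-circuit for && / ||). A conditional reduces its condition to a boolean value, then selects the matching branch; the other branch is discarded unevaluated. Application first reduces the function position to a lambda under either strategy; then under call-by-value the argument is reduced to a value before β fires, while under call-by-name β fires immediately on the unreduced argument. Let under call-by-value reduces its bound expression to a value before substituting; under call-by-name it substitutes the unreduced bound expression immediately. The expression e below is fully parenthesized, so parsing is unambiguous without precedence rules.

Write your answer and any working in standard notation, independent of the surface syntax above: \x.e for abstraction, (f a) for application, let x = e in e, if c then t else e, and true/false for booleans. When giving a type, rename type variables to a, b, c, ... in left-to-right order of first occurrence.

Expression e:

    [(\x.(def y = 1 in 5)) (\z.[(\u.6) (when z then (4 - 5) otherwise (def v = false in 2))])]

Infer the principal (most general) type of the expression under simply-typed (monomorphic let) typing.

Answer: Int

Trace:
let y : Int
\x._ : a -> Int
\u._ : c -> Int
z : b
  unify b ~ Bool
  unify Int ~ Int
  unify Int ~ Int
let v : Bool
  unify Int ~ Int
  unify c -> Int ~ Int -> d
  unify c ~ Int
  unify Int ~ d
_ _ : Int
\z._ : Bool -> Int
  unify a -> Int ~ (Bool -> Int) -> e
  unify a ~ Bool -> Int
  unify Int ~ e
_ _ : Int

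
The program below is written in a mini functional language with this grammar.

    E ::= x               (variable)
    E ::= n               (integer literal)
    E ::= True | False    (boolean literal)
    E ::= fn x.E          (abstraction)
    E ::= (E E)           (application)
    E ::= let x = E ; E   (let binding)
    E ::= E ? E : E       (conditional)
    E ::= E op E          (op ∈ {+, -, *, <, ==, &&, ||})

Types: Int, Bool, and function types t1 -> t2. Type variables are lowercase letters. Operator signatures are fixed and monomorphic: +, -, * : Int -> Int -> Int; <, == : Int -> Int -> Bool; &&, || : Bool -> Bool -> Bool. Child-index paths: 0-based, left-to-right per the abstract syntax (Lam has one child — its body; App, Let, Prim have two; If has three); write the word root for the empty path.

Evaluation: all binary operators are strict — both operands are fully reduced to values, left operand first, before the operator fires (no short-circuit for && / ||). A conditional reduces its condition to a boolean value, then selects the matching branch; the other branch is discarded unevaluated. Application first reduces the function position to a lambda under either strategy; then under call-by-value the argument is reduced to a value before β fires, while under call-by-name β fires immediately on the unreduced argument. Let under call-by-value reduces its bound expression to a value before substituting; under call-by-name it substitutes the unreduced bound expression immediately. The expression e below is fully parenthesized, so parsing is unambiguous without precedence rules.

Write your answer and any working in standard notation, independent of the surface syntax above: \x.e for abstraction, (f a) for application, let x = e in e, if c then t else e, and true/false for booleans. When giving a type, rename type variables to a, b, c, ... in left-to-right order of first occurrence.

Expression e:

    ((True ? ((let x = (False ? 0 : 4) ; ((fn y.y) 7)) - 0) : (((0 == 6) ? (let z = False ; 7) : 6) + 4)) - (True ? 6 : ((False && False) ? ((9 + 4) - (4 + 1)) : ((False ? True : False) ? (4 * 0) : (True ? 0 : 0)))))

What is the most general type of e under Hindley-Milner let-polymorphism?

Answer: Int

Working:
  unify Bool ~ Bool
  unify Bool ~ Bool
  unify Int ~ Int
let x : Int
y : a
\y._ : a -> a
  unify a -> a ~ Int -> b
  unify a ~ Int
  unify Int ~ b
_ _ : Int
  unify Int ~ Int
  unify Int ~ Int
  unify Int ~ Int
  unify Int ~ Int
  unify Bool ~ Bool
let z : Bool
  unify Int ~ Int
  unify Int ~ Int
  unify Int ~ Int
  unify Int ~ Int
  unify Int ~ Int
  unify Bool ~ Bool
  unify Bool ~ Bool
  unify Bool ~ Bool
  unify Bool ~ Bool
  unify Int ~ Int
  unify Int ~ Int
  unify Int ~ Int
  unify Int ~ Int
  unify Int ~ Int
  unify Int ~ Int
  unify Bool ~ Bool
  unify Bool ~ Bool
  unify Bool ~ Bool
  unify Int ~ Int
  unify Int ~ Int
  unify Bool ~ Bool
  unify Int ~ Int
  unify Int ~ Int
  unify Int ~ Int
  unify Int ~ Int
  unify Int ~ Int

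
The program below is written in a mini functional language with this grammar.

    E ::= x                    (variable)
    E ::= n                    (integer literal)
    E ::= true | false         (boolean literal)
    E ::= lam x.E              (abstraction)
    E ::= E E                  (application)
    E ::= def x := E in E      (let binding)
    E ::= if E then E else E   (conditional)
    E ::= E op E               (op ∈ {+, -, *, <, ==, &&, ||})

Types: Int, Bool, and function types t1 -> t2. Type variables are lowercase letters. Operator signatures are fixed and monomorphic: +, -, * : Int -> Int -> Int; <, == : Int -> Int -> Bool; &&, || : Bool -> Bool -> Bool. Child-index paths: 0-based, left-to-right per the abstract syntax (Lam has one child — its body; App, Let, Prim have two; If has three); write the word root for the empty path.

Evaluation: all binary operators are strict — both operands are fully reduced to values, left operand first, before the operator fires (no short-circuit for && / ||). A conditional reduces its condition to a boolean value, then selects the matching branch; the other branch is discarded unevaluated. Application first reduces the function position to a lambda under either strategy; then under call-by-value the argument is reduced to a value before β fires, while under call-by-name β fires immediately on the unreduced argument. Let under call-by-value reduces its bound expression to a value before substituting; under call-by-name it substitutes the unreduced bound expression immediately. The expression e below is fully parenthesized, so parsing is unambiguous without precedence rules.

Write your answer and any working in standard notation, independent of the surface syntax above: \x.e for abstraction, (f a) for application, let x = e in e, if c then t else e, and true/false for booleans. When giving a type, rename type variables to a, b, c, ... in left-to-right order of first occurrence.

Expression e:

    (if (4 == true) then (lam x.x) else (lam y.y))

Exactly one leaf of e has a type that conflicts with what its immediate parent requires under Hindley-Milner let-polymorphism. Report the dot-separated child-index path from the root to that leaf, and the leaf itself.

Answer: 0.1 : true

Trace:
  unify Int ~ Int
  unify Bool ~ Int
  FAIL: mismatch Bool ~ Int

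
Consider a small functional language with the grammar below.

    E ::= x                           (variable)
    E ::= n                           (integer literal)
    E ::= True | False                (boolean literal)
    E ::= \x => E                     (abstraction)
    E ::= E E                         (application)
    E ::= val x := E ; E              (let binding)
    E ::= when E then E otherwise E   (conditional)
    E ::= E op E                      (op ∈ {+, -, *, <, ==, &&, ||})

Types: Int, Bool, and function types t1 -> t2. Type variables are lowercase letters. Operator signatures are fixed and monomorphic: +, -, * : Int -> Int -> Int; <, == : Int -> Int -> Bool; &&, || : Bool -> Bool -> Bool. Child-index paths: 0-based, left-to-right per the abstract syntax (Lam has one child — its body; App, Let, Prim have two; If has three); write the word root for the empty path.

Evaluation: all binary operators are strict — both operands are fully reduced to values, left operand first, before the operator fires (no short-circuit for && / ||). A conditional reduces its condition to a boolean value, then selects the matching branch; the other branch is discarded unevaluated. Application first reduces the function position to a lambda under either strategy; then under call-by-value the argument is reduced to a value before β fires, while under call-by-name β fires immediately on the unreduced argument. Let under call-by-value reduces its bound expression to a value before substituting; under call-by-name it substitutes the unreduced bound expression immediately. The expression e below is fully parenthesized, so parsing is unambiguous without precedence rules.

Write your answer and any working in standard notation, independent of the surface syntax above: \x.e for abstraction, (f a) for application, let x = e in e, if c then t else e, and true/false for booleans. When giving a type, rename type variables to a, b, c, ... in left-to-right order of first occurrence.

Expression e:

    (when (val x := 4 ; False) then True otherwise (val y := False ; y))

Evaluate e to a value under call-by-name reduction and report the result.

Answer: false

Derivation:
step 0: (if (let x = 4 in false) then true else (let y = false in y))
step 1: [let@0] (if false then true else (let y = false in y))
step 2: [if@root] (let y = false in y)
step 3: [let@root] false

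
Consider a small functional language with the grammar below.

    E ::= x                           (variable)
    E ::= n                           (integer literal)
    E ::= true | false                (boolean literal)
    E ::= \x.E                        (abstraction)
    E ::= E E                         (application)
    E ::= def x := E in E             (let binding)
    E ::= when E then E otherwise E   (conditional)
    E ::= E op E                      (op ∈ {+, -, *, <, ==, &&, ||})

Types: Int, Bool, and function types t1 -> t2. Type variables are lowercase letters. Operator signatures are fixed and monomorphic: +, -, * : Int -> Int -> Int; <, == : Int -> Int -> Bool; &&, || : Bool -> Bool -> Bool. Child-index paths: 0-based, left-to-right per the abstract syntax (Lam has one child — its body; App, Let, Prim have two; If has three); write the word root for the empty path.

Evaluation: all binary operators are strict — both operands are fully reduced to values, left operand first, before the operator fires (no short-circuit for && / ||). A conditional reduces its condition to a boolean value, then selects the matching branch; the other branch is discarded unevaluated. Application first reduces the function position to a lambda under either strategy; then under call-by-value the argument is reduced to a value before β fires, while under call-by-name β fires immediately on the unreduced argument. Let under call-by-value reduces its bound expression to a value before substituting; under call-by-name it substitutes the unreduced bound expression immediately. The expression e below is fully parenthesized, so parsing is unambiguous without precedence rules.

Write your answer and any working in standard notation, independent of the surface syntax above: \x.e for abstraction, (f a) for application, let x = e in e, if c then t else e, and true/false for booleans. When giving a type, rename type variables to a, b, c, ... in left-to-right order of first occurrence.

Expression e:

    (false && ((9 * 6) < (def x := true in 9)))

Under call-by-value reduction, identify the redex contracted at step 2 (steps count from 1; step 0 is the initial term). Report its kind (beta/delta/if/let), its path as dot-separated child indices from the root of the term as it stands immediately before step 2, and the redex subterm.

Derivation:
step 0: (false && ((9 * 6) < (let x = true in 9)))
step 1: [delta@1.0] (false && (54 < (let x = true in 9)))
step 2: [let@1.1] (false && (54 < 9))

Answer: let at 1.1 : (let x = true in 9)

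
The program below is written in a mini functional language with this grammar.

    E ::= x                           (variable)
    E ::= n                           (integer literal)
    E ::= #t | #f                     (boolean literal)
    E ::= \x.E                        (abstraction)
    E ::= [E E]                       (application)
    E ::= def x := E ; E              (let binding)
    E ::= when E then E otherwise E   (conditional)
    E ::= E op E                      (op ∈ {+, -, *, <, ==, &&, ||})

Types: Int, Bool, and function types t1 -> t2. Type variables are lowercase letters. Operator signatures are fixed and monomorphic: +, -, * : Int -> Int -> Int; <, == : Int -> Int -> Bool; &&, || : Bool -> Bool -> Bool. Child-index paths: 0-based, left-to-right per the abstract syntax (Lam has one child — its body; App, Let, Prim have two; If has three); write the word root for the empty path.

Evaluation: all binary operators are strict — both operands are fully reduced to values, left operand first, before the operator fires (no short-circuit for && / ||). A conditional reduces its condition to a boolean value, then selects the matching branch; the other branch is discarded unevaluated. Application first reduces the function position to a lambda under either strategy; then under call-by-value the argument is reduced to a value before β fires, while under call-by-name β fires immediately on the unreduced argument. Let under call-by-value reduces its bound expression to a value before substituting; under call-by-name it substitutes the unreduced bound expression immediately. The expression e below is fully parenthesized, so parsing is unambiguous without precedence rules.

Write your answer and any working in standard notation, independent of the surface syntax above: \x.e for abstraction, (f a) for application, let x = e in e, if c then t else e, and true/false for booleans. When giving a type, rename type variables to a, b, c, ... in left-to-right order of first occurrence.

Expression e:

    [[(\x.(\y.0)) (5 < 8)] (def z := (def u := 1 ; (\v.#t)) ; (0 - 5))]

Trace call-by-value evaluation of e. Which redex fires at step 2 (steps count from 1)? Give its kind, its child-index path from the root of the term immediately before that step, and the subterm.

Answer: beta at 0 : ((\x.(\y.0)) true)

Trace:
step 0: (((\x.(\y.0)) (5 < 8)) (let z = (let u = 1 in (\v.true)) in (0 - 5)))
step 1: [delta@0.1] (((\x.(\y.0)) true) (let z = (let u = 1 in (\v.true)) in (0 - 5)))
step 2: [beta@0] ((\y.0) (let z = (let u = 1 in (\v.true)) in (0 - 5)))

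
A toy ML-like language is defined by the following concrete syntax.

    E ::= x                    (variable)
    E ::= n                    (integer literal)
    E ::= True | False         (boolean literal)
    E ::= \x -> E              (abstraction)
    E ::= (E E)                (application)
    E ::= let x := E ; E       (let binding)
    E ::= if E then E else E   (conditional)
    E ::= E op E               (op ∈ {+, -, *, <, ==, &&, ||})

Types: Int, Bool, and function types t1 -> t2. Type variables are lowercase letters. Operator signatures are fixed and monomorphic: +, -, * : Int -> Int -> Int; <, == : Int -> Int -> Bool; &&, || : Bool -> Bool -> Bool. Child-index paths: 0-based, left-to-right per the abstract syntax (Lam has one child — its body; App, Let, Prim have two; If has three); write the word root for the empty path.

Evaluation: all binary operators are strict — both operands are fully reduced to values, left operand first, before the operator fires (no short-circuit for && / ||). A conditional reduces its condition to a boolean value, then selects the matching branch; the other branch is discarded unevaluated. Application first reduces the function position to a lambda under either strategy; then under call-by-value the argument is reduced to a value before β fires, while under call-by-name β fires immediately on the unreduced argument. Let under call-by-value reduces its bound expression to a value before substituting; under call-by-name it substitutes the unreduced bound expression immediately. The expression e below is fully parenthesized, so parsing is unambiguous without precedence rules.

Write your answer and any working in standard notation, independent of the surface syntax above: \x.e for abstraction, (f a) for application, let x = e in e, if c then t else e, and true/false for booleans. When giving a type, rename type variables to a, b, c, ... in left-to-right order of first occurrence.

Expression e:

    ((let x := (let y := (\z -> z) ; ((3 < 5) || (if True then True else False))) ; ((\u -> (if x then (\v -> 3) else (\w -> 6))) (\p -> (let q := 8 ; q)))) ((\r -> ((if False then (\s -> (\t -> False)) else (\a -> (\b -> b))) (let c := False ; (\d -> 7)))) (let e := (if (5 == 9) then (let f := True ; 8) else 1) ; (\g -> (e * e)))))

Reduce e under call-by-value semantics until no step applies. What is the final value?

Trace:
step 0: ((let x = (let y = (\z.z) in ((3 < 5) || (if true then true else false))) in ((\u.(if x then (\v.3) else (\w.6))) (\p.(let q = 8 in q)))) ((\r.((if false then (\s.(\t.false)) else (\a.(\b.b))) (let c = false in (\d.7)))) (let e = (if (5 == 9) then (let f = true in 8) else 1) in (\g.(e * e)))))
step 1: [let@0.0] ((let x = ((3 < 5) || (if true then true else false)) in ((\u.(if x then (\v.3) else (\w.6))) (\p.(let q = 8 in q)))) ((\r.((if false then (\s.(\t.false)) else (\a.(\b.b))) (let c = false in (\d.7)))) (let e = (if (5 == 9) then (let f = true in 8) else 1) in (\g.(e * e)))))
step 2: [delta@0.0.0] ((let x = (true || (if true then true else false)) in ((\u.(if x then (\v.3) else (\w.6))) (\p.(let q = 8 in q)))) ((\r.((if false then (\s.(\t.false)) else (\a.(\b.b))) (let c = false in (\d.7)))) (let e = (if (5 == 9) then (let f = true in 8) else 1) in (\g.(e * e)))))
step 3: [if@0.0.1] ((let x = (true || true) in ((\u.(if x then (\v.3) else (\w.6))) (\p.(let q = 8 in q)))) ((\r.((if false then (\s.(\t.false)) else (\a.(\b.b))) (let c = false in (\d.7)))) (let e = (if (5 == 9) then (let f = true in 8) else 1) in (\g.(e * e)))))
step 4: [delta@0.0] ((let x = true in ((\u.(if x then (\v.3) else (\w.6))) (\p.(let q = 8 in q)))) ((\r.((if false then (\s.(\t.false)) else (\a.(\b.b))) (let c = false in (\d.7)))) (let e = (if (5 == 9) then (let f = true in 8) else 1) in (\g.(e * e)))))
step 5: [let@0] (((\u.(if true then (\v.3) else (\w.6))) (\p.(let q = 8 in q))) ((\r.((if false then (\s.(\t.false)) else (\a.(\b.b))) (let c = false in (\d.7)))) (let e = (if (5 == 9) then (let f = true in 8) else 1) in (\g.(e * e)))))
step 6: [beta@0] ((if true then (\v.3) else (\w.6)) ((\r.((if false then (\s.(\t.false)) else (\a.(\b.b))) (let c = false in (\d.7)))) (let e = (if (5 == 9) then (let f = true in 8) else 1) in (\g.(e * e)))))
step 7: [if@0] ((\v.3) ((\r.((if false then (\s.(\t.false)) else (\a.(\b.b))) (let c = false in (\d.7)))) (let e = (if (5 == 9) then (let f = true in 8) else 1) in (\g.(e * e)))))
step 8: [delta@1.1.0.0] ((\v.3) ((\r.((if false then (\s.(\t.false)) else (\a.(\b.b))) (let c = false in (\d.7)))) (let e = (if false then (let f = true in 8) else 1) in (\g.(e * e)))))
step 9: [if@1.1.0] ((\v.3) ((\r.((if false then (\s.(\t.false)) else (\a.(\b.b))) (let c = false in (\d.7)))) (let e = 1 in (\g.(e * e)))))
step 10: [let@1.1] ((\v.3) ((\r.((if false then (\s.(\t.false)) else (\a.(\b.b))) (let c = false in (\d.7)))) (\g.(1 * 1))))
step 11: [beta@1] ((\v.3) ((if false then (\s.(\t.false)) else (\a.(\b.b))) (let c = false in (\d.7))))
step 12: [if@1.0] ((\v.3) ((\a.(\b.b)) (let c = false in (\d.7))))
step 13: [let@1.1] ((\v.3) ((\a.(\b.b)) (\d.7)))
step 14: [beta@1] ((\v.3) (\b.b))
step 15: [beta@root] 3

Answer: 3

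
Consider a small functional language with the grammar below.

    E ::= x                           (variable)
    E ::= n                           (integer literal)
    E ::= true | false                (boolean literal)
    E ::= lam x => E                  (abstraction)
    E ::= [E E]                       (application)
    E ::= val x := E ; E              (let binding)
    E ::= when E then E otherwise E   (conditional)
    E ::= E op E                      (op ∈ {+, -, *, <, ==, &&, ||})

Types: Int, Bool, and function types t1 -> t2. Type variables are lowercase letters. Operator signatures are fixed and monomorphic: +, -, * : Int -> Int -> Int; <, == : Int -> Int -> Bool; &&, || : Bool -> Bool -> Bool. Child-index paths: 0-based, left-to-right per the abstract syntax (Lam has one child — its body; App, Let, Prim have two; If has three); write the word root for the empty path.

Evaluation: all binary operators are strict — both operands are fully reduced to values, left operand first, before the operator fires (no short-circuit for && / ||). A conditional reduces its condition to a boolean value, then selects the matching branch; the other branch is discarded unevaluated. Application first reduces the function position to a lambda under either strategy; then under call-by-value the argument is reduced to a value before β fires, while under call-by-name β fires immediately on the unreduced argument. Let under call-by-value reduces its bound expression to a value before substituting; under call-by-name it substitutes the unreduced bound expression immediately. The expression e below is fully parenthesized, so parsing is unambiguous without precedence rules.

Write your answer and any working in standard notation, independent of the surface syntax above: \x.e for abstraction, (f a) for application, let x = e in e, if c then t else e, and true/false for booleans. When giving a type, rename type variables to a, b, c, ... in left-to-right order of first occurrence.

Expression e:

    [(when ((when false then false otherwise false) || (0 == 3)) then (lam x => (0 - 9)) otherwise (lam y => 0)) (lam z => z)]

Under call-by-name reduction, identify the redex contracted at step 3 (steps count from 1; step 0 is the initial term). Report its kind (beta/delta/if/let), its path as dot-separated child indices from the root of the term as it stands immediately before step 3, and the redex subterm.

Answer: delta at 0.0 : (false || false)

Trace:
step 0: ((if ((if false then false else false) || (0 == 3)) then (\x.(0 - 9)) else (\y.0)) (\z.z))
step 1: [if@0.0.0] ((if (false || (0 == 3)) then (\x.(0 - 9)) else (\y.0)) (\z.z))
step 2: [delta@0.0.1] ((if (false || false) then (\x.(0 - 9)) else (\y.0)) (\z.z))
step 3: [delta@0.0] ((if false then (\x.(0 - 9)) else (\y.0)) (\z.z))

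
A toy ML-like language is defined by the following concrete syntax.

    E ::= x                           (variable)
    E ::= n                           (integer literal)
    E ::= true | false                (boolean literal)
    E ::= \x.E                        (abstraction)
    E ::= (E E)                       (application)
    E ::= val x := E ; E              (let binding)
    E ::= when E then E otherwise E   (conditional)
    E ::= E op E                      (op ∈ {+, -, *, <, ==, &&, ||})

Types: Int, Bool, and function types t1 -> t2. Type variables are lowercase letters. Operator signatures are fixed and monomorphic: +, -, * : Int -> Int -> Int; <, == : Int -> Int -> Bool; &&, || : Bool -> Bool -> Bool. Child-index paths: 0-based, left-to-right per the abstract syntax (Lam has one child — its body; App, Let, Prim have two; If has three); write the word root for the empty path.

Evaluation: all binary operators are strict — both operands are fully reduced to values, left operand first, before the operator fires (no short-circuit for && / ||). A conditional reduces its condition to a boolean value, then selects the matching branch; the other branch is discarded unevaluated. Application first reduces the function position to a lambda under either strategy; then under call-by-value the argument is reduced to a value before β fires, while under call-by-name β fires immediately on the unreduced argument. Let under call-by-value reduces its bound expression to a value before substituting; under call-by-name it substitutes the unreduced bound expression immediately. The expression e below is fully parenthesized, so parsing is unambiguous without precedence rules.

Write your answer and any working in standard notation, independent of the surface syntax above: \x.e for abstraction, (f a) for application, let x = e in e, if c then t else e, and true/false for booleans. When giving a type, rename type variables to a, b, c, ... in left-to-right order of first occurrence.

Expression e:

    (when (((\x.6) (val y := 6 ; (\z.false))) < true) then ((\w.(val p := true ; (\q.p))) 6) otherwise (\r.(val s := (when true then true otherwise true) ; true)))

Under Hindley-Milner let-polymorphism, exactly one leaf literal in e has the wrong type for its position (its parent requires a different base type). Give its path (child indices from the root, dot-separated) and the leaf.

Answer: 0.1 : true

Derivation:
\x._ : a -> Int
let y : Int
\z._ : b -> Bool
  unify a -> Int ~ (b -> Bool) -> c
  unify a ~ b -> Bool
  unify Int ~ c
_ _ : Int
  unify Int ~ Int
  unify Bool ~ Int
  FAIL: mismatch Bool ~ Int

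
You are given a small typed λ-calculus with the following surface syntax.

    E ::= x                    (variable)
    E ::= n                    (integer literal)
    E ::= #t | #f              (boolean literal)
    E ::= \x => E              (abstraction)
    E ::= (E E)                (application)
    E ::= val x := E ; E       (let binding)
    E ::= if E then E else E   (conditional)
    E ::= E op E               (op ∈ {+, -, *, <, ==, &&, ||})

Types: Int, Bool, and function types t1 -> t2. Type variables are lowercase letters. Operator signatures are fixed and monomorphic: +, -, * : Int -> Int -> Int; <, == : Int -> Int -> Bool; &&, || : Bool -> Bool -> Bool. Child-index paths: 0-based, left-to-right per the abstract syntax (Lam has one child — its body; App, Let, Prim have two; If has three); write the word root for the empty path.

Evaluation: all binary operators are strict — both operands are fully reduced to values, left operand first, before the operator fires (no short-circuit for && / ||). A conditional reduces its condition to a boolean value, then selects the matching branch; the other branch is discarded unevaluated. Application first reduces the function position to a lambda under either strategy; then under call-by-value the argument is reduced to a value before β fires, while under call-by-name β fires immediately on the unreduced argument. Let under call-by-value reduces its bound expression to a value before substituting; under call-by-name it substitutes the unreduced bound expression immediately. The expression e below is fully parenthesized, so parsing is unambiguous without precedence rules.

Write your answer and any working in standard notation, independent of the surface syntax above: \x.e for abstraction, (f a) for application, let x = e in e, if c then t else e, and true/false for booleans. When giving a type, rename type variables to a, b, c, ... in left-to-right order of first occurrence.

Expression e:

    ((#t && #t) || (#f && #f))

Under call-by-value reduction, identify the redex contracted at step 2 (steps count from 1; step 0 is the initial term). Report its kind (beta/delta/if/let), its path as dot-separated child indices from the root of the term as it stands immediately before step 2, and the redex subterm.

Answer: delta at 1 : (false && false)

Trace:
step 0: ((true && true) || (false && false))
step 1: [delta@0] (true || (false && false))
step 2: [delta@1] (true || false)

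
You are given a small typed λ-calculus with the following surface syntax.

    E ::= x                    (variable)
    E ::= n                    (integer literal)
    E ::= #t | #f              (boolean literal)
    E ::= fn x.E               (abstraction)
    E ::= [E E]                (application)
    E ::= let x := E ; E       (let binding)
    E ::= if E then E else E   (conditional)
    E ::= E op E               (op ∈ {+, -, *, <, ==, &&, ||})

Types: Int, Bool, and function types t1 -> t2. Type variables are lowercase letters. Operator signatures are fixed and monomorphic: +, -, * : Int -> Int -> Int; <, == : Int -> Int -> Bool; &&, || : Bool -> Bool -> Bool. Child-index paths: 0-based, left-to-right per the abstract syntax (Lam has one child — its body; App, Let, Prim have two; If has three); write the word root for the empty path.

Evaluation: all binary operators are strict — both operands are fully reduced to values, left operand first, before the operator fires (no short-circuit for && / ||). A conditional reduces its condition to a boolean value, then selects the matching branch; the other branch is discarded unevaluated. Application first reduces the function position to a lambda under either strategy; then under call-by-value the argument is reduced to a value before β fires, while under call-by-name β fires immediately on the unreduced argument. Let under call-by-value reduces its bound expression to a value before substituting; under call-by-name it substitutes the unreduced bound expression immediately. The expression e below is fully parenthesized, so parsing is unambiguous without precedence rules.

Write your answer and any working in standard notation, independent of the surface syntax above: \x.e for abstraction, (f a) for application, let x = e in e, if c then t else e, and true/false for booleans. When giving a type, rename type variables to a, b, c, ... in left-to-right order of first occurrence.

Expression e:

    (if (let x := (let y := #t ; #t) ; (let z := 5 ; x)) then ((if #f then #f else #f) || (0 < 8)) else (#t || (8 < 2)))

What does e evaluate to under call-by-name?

Derivation:
step 0: (if (let x = (let y = true in true) in (let z = 5 in x)) then ((if false then false else false) || (0 < 8)) else (true || (8 < 2)))
step 1: [let@0] (if (let z = 5 in (let y = true in true)) then ((if false then false else false) || (0 < 8)) else (true || (8 < 2)))
step 2: [let@0] (if (let y = true in true) then ((if false then false else false) || (0 < 8)) else (true || (8 < 2)))
step 3: [let@0] (if true then ((if false then false else false) || (0 < 8)) else (true || (8 < 2)))
step 4: [if@root] ((if false then false else false) || (0 < 8))
step 5: [if@0] (false || (0 < 8))
step 6: [delta@1] (false || true)
step 7: [delta@root] true

Answer: true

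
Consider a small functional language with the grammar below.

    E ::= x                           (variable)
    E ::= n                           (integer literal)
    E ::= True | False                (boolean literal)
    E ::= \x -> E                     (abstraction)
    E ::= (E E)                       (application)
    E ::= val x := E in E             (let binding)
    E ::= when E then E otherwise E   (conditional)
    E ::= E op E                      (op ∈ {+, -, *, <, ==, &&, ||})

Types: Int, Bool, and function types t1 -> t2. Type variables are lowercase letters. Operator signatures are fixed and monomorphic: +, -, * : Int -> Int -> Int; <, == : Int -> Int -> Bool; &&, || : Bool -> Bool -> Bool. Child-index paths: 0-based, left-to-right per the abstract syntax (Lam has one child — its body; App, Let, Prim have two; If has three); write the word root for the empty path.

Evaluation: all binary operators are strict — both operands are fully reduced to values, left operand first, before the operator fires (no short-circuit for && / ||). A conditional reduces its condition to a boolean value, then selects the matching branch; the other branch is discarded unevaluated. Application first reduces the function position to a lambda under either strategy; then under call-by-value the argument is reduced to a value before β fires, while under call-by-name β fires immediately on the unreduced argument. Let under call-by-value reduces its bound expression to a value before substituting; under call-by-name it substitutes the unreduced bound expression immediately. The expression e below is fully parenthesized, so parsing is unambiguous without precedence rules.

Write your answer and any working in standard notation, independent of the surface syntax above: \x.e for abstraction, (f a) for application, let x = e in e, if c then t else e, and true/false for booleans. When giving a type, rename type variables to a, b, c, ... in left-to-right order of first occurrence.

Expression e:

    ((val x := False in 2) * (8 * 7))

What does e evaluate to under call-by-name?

Answer: 112

Derivation:
step 0: ((let x = false in 2) * (8 * 7))
step 1: [let@0] (2 * (8 * 7))
step 2: [delta@1] (2 * 56)
step 3: [delta@root] 112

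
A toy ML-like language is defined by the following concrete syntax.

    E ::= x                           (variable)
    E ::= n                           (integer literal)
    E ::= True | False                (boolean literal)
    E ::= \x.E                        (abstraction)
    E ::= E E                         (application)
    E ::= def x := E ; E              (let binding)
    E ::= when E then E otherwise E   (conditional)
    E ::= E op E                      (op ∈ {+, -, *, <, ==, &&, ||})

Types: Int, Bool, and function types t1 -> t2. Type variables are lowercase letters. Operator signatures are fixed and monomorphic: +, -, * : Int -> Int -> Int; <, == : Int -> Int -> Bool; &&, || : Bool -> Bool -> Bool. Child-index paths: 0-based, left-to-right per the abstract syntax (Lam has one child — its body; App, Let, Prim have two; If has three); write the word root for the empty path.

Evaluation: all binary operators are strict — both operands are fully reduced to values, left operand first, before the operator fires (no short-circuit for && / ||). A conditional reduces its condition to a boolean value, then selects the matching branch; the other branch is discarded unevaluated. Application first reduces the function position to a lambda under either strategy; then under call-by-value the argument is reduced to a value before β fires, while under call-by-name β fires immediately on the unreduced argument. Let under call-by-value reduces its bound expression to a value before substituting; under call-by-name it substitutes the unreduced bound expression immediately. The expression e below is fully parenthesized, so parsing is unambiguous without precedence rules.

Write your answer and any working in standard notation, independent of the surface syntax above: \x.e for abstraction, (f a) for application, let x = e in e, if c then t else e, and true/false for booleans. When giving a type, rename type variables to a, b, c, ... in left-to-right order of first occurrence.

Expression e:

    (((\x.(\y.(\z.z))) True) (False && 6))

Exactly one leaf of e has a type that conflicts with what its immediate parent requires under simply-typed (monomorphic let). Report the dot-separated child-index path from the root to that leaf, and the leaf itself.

Trace:
z : c
\z._ : c -> c
\y._ : b -> c -> c
\x._ : a -> b -> c -> c
  unify a -> b -> c -> c ~ Bool -> d
  unify a ~ Bool
  unify b -> c -> c ~ d
_ _ : b -> c -> c
  unify Bool ~ Bool
  unify Int ~ Bool
  FAIL: mismatch Int ~ Bool

Answer: 1.1 : 6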